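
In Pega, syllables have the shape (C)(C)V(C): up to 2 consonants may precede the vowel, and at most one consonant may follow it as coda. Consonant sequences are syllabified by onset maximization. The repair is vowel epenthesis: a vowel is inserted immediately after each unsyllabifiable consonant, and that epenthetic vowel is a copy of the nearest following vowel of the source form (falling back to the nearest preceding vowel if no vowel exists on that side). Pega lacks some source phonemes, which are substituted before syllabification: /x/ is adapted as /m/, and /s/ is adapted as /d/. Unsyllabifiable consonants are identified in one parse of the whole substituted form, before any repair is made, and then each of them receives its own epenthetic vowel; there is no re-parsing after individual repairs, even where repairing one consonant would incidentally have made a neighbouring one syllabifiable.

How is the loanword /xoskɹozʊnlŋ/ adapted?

Substitution: /x/ → /m/, /s/ → /d/, giving /modkɹozʊnlŋ/.
Syllabifying with onset maximization leaves /l/, /ŋ/ stranded (at most one coda consonant is licensed; onsets may contain at most 2 consonants).
Epenthesis after each stranded consonant: /l/ → /lʊ/, /ŋ/ → /ŋʊ/.

modkɹozʊnlʊŋʊ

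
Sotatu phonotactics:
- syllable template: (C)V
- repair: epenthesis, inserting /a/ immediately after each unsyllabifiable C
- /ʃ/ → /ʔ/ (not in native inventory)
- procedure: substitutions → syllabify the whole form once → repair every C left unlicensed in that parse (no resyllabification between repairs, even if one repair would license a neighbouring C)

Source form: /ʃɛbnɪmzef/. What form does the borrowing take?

ʔɛbanɪmazefa

Substitution: /ʃ/ → /ʔ/, giving /ʔɛbnɪmzef/.
Syllabifying with onset maximization leaves /b/, /m/, /f/ stranded (no codas are permitted; onsets are limited to one consonant).
Epenthesis after each stranded consonant: /b/ → /ba/, /m/ → /ma/, /f/ → /fa/.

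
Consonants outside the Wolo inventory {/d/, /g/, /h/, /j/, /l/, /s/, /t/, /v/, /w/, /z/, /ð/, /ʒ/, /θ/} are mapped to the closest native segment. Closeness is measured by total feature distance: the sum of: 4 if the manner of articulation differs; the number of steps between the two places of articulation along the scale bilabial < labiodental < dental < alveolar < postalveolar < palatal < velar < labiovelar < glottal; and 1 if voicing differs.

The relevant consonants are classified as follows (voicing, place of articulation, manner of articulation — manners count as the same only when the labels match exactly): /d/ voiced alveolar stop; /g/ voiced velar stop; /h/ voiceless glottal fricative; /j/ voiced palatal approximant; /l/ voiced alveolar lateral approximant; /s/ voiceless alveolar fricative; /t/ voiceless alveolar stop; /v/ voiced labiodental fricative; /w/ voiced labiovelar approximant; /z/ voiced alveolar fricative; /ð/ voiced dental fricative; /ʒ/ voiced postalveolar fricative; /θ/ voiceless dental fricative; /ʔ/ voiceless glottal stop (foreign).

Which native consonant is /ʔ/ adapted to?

g

/g/ is closest: same manner (stop), place distance 2 (glottal→velar), voicing differs (+1); total 3. Next closest is /h/ at distance 4.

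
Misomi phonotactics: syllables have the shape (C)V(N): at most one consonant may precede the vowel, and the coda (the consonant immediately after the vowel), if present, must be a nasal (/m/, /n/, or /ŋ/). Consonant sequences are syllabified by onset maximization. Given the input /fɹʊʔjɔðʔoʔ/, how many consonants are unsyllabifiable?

Syllabifying with onset maximization leaves /f/, /ʔ/, /ð/, /ʔ/ stranded (only a nasal (/m/, /n/, or /ŋ/) is licensed in coda position; onsets are limited to one consonant).

4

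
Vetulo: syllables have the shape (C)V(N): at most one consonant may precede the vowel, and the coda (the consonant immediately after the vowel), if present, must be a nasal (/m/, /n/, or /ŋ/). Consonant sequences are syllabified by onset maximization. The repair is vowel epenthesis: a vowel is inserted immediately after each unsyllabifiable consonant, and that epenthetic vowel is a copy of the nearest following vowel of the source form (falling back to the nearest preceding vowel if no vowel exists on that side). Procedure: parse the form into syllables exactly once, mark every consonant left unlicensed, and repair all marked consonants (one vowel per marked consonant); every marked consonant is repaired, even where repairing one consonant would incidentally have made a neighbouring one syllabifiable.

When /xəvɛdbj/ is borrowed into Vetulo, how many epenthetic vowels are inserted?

3

The unsyllabifiable consonants are /d/, /b/, /j/; each receives one epenthetic vowel.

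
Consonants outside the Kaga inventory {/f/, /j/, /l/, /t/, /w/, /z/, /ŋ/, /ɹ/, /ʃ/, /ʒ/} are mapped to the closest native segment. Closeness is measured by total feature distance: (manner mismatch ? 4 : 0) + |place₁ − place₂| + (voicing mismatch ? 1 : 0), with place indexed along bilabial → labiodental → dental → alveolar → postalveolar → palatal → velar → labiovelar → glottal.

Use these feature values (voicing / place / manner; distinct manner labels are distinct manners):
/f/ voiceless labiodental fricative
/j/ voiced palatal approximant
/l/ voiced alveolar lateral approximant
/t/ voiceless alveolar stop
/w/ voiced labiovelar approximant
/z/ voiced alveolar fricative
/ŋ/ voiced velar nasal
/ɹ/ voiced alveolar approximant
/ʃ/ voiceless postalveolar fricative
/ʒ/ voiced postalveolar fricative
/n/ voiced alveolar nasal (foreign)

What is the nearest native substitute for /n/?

/ŋ/ is closest: same manner (nasal), place distance 3 (alveolar→velar), same voicing; total 3. Next closest is /l/ at distance 4.

ŋ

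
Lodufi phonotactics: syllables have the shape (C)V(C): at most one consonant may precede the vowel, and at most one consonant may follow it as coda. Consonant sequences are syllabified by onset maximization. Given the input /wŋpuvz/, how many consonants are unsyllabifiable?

3

Syllabifying with onset maximization leaves /w/, /ŋ/, /z/ stranded (at most one coda consonant is licensed; onsets are limited to one consonant).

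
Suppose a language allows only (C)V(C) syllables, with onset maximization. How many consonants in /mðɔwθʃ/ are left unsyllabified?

3

Under (C)V(C), the unsyllabifiable consonants are /m/, /θ/, /ʃ/ (at most one coda consonant is licensed; onsets are limited to one consonant).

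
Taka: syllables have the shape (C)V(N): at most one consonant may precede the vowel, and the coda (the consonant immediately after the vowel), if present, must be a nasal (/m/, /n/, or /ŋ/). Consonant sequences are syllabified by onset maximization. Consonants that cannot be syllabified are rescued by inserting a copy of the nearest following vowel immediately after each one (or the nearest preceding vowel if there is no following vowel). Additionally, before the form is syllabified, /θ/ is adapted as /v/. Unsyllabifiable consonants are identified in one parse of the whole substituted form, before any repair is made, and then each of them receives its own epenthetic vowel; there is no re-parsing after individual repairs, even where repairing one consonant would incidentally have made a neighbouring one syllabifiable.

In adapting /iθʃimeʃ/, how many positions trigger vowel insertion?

After substitution the input is /ivʃimeʃ/.
The unsyllabifiable consonants are /v/, /ʃ/; each receives one epenthetic vowel.

2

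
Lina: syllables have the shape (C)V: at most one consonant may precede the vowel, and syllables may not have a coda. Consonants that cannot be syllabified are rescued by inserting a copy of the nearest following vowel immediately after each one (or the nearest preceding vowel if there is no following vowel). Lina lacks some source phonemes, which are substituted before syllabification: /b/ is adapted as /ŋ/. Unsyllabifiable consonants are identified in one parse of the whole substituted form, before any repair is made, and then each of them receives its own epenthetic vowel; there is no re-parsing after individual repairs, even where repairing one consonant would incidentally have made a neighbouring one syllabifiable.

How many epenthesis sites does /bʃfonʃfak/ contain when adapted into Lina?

After substitution the input is /ŋʃfonʃfak/.
The unsyllabifiable consonants are /ŋ/, /ʃ/, /n/, /ʃ/, /k/; each receives one epenthetic vowel.

5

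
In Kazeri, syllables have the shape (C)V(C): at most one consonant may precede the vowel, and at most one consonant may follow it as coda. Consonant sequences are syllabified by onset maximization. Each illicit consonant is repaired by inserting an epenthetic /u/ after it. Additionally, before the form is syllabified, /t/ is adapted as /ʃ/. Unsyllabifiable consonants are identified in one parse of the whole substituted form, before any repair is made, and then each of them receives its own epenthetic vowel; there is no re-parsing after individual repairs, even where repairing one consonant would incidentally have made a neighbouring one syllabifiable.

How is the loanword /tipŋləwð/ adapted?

Substitution: /t/ → /ʃ/, giving /ʃipŋləwð/.
Under (C)V(C), the unsyllabifiable consonants are /ŋ/, /ð/ (at most one coda consonant is licensed; onsets are limited to one consonant).
Epenthesis after each stranded consonant: /ŋ/ → /ŋu/, /ð/ → /ðu/.

ʃipŋuləwðu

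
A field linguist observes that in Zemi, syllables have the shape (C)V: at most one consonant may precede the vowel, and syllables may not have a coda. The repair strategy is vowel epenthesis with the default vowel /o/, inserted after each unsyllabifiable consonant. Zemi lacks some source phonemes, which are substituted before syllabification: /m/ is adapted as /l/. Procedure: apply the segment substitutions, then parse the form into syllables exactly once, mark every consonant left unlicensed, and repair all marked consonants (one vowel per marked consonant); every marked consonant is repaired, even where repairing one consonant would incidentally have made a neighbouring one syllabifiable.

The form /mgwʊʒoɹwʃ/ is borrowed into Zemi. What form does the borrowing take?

Substitution: /m/ → /l/, giving /lgwʊʒoɹwʃ/.
Syllabifying with onset maximization leaves /l/, /g/, /ɹ/, /w/, /ʃ/ stranded (no codas are permitted; onsets are limited to one consonant).
Epenthesis after each stranded consonant: /l/ → /lo/, /g/ → /go/, /ɹ/ → /ɹo/, /w/ → /wo/, /ʃ/ → /ʃo/.

logowʊʒoɹowoʃo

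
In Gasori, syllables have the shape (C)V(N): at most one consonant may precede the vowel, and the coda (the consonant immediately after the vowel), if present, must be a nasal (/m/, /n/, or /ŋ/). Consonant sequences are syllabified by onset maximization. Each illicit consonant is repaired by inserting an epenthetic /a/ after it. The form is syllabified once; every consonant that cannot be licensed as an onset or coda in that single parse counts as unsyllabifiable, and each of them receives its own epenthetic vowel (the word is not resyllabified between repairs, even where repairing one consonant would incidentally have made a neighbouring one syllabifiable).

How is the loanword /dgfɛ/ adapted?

dagafɛ

The consonants /d/, /g/ cannot be parsed into a legal (C)V(N) syllable (only a nasal (/m/, /n/, or /ŋ/) is licensed in coda position; onsets are limited to one consonant).
Inserting the epenthetic vowel yields /d/ → /da/, /g/ → /ga/.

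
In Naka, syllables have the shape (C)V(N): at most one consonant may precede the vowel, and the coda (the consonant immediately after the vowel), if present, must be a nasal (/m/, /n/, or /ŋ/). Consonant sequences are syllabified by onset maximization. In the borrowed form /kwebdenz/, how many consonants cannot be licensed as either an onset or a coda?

3

Under (C)V(N), the unsyllabifiable consonants are /k/, /b/, /z/ (only a nasal (/m/, /n/, or /ŋ/) is licensed in coda position; onsets are limited to one consonant).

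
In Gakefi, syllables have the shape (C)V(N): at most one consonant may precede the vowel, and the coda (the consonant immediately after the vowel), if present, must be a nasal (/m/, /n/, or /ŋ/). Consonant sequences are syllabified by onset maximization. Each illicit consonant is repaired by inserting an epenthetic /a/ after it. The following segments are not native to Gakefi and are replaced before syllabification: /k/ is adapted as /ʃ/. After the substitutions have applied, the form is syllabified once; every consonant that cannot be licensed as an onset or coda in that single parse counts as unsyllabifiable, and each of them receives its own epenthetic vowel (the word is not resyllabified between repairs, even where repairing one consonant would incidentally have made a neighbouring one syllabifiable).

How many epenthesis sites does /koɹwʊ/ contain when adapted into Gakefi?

After substitution the input is /ʃoɹwʊ/.
The unsyllabifiable consonants are /ɹ/; each receives one epenthetic vowel.

1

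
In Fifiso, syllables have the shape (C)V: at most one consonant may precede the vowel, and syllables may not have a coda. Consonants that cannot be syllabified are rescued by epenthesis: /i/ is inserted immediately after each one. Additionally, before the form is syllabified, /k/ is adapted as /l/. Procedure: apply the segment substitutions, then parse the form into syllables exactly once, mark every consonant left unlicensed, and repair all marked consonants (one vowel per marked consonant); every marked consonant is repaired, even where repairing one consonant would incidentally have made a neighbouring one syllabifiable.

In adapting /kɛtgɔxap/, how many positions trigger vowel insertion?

After substitution the input is /lɛtgɔxap/.
The unsyllabifiable consonants are /t/, /p/; each receives one epenthetic vowel.

2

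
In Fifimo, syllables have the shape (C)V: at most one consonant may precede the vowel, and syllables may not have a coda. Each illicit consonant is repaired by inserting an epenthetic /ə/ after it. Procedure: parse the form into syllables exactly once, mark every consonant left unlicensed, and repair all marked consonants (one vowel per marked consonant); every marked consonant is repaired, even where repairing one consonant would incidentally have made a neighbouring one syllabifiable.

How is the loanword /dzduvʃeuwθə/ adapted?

Syllabifying with onset maximization leaves /d/, /z/, /v/, /w/ stranded (no codas are permitted; onsets are limited to one consonant).
Inserting the epenthetic vowel yields /d/ → /də/, /z/ → /zə/, /v/ → /və/, /w/ → /wə/.

dəzəduvəʃeuwəθə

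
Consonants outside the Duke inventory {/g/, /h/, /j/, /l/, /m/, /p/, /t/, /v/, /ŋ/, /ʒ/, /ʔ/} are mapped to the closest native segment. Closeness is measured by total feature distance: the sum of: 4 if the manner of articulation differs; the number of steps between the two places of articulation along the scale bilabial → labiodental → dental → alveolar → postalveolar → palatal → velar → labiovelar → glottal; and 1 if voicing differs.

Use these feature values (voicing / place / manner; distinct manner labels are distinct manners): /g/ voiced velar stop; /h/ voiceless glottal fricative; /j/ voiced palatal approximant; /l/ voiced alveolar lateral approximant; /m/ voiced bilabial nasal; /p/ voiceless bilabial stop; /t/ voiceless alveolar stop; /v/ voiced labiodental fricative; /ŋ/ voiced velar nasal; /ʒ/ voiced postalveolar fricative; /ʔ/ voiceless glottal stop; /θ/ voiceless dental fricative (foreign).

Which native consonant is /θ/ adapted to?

/v/ is closest: same manner (fricative), place distance 1 (dental→labiodental), voicing differs (+1); total 2. Next closest is /ʒ/ at distance 3.

v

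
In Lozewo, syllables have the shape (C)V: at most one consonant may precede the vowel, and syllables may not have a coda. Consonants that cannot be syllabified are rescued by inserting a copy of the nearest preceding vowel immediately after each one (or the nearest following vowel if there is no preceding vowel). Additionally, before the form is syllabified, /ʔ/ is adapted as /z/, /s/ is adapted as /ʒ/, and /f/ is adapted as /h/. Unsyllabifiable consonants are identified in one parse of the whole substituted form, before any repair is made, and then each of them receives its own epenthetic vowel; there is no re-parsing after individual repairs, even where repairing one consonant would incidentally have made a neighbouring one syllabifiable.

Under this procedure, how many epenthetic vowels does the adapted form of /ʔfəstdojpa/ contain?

4

After substitution the input is /zhəʒtdojpa/.
The unsyllabifiable consonants are /z/, /ʒ/, /t/, /j/; each receives one epenthetic vowel.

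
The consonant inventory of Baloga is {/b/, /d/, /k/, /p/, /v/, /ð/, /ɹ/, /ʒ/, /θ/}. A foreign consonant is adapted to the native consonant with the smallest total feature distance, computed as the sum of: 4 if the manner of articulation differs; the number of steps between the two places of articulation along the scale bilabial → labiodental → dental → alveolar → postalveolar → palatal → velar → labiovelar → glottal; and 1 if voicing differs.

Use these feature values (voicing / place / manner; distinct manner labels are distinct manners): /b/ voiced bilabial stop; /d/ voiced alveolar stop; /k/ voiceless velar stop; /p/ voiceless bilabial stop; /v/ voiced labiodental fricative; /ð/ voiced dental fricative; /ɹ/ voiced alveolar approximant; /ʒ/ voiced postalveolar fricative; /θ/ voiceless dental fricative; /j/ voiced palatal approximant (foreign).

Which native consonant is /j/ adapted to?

ɹ

/ɹ/ is closest: same manner (approximant), place distance 2 (palatal→alveolar), same voicing; total 2. Next closest is /ʒ/ at distance 5.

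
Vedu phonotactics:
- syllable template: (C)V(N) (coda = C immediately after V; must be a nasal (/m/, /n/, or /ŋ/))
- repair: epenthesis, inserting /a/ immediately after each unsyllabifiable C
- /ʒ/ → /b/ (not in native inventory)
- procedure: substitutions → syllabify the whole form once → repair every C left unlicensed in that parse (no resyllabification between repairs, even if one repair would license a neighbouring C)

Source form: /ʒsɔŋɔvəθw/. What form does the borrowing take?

Substitution: /ʒ/ → /b/, giving /bsɔŋɔvəθw/.
The consonants /b/, /θ/, /w/ cannot be parsed into a legal (C)V(N) syllable (only a nasal (/m/, /n/, or /ŋ/) is licensed in coda position; onsets are limited to one consonant).
Inserting the epenthetic vowel yields /b/ → /ba/, /θ/ → /θa/, /w/ → /wa/.

basɔŋɔvəθawa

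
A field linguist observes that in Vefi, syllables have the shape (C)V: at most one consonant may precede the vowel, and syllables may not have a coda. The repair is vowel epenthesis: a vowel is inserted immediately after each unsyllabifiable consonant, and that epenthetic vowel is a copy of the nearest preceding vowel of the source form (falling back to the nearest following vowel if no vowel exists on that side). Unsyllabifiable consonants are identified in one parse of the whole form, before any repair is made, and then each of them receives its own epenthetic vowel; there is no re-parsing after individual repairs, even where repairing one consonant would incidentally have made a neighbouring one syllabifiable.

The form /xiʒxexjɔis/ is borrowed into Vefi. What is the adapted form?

The consonants /ʒ/, /x/, /s/ cannot be parsed into a legal (C)V syllable (no codas are permitted; onsets are limited to one consonant).
Each unlicensed consonant becomes the onset of a new syllable: /ʒ/ → /ʒi/, /x/ → /xe/, /s/ → /si/.

xiʒixexejɔisi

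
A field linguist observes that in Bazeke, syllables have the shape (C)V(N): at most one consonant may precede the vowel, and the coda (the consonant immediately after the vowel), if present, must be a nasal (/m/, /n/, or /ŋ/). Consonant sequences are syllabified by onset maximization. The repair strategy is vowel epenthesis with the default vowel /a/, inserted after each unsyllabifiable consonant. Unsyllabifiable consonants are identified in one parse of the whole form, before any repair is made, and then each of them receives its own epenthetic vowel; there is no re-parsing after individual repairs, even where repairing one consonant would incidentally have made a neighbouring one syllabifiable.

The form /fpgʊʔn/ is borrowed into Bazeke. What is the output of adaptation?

Syllabifying with onset maximization leaves /f/, /p/, /ʔ/, /n/ stranded (only a nasal (/m/, /n/, or /ŋ/) is licensed in coda position; onsets are limited to one consonant).
Inserting the epenthetic vowel yields /f/ → /fa/, /p/ → /pa/, /ʔ/ → /ʔa/, /n/ → /na/.

fapagʊʔana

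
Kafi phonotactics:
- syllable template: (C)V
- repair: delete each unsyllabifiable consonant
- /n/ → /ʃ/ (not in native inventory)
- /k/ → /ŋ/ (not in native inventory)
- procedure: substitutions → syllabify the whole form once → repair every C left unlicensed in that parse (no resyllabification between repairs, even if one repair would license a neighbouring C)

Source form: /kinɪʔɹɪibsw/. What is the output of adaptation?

ŋiʃɪɹɪi

Substitution: /k/ → /ŋ/, /n/ → /ʃ/, giving /ŋiʃɪʔɹɪibsw/.
Under (C)V, the unsyllabifiable consonants are /ʔ/, /b/, /s/, /w/ (no codas are permitted; onsets are limited to one consonant).
Each unlicensed consonant is deleted: /ʔ/, /b/, /s/, /w/.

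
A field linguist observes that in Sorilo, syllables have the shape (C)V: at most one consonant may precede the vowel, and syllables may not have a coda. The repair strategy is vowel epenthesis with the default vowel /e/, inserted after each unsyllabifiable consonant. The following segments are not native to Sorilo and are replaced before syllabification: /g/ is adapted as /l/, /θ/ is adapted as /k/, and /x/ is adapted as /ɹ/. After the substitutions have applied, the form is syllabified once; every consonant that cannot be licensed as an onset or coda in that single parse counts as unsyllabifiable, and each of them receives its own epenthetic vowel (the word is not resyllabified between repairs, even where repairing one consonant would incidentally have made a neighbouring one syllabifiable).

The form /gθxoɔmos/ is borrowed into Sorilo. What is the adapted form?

Substitution: /g/ → /l/, /θ/ → /k/, /x/ → /ɹ/, giving /lkɹoɔmos/.
Under (C)V, the unsyllabifiable consonants are /l/, /k/, /s/ (no codas are permitted; onsets are limited to one consonant).
Epenthesis after each stranded consonant: /l/ → /le/, /k/ → /ke/, /s/ → /se/.

lekeɹoɔmose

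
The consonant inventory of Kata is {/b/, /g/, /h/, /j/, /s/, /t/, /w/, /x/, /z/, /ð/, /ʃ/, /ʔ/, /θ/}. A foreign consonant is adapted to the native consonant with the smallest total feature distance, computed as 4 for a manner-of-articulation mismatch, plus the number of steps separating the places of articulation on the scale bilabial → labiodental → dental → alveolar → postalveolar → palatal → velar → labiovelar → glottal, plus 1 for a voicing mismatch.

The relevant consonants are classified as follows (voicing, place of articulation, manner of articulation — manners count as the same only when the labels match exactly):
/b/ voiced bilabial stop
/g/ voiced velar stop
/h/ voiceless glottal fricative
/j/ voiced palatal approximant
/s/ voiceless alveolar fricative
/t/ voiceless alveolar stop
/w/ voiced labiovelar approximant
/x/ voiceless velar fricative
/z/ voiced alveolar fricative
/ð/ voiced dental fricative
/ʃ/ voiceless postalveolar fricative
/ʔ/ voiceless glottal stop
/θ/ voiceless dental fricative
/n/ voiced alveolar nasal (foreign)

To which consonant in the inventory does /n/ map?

/z/ is closest: manner differs (nasal→fricative, +4), place distance 0 (alveolar→alveolar), same voicing; total 4. Next closest is /s/ at distance 5.

z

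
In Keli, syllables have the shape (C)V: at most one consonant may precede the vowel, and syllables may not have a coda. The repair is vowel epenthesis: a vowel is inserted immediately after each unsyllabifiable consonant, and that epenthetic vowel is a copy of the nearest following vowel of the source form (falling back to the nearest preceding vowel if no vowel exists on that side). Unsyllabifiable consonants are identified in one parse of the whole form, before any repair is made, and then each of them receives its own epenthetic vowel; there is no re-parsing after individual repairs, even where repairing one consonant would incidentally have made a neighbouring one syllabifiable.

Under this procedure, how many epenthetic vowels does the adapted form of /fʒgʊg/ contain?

3

The unsyllabifiable consonants are /f/, /ʒ/, /g/; each receives one epenthetic vowel.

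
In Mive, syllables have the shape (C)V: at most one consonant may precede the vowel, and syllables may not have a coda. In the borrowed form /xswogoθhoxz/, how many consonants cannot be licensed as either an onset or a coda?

5

The consonants /x/, /s/, /θ/, /x/, /z/ cannot be parsed into a legal (C)V syllable (no codas are permitted; onsets are limited to one consonant).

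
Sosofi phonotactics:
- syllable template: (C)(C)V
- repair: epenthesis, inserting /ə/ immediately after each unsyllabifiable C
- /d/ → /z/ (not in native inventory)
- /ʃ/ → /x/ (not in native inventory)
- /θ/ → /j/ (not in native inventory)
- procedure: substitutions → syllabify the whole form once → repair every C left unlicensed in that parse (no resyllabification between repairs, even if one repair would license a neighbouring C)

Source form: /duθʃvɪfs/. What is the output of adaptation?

Substitution: /d/ → /z/, /θ/ → /j/, /ʃ/ → /x/, giving /zujxvɪfs/.
Under (C)(C)V, the unsyllabifiable consonants are /j/, /f/, /s/ (no codas are permitted; onsets may contain at most 2 consonants).
Epenthesis after each stranded consonant: /j/ → /jə/, /f/ → /fə/, /s/ → /sə/.

zujəxvɪfəsə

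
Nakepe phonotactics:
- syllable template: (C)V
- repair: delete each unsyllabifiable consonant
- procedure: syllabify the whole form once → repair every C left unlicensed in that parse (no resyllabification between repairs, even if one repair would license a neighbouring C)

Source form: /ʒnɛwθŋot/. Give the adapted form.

Syllabifying with onset maximization leaves /ʒ/, /w/, /θ/, /t/ stranded (no codas are permitted; onsets are limited to one consonant).
Deleting the stranded consonants removes /ʒ/, /w/, /θ/, /t/.

nɛŋo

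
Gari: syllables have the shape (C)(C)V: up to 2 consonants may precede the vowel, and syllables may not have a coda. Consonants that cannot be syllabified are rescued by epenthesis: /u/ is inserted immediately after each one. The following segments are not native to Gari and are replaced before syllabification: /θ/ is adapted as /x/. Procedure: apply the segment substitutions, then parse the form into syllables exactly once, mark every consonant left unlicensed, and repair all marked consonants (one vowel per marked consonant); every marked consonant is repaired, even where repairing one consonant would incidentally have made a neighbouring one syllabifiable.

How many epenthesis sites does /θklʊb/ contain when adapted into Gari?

2

After substitution the input is /xklʊb/.
The unsyllabifiable consonants are /x/, /b/; each receives one epenthetic vowel.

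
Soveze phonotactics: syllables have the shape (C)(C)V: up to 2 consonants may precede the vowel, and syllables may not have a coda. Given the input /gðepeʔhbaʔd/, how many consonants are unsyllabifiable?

Under (C)(C)V, the unsyllabifiable consonants are /ʔ/, /ʔ/, /d/ (no codas are permitted; onsets may contain at most 2 consonants).

3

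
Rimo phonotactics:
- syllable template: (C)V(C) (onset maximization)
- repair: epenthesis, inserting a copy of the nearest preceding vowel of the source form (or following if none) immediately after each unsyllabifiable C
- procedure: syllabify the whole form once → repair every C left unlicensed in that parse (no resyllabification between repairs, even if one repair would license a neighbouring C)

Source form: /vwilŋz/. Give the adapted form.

The consonants /v/, /ŋ/, /z/ cannot be parsed into a legal (C)V(C) syllable (at most one coda consonant is licensed; onsets are limited to one consonant).
Inserting the epenthetic vowel yields /v/ → /vi/, /ŋ/ → /ŋi/, /z/ → /zi/.

viwilŋizi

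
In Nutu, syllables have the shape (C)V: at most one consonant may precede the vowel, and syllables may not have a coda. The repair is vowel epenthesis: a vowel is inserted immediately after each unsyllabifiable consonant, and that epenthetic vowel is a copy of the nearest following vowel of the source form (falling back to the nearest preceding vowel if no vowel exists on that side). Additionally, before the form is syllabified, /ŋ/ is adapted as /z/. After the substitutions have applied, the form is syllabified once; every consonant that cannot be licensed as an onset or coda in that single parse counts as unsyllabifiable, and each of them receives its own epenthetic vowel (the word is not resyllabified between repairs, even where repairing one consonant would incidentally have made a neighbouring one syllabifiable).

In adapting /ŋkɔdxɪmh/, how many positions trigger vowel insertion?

4

After substitution the input is /zkɔdxɪmh/.
The unsyllabifiable consonants are /z/, /d/, /m/, /h/; each receives one epenthetic vowel.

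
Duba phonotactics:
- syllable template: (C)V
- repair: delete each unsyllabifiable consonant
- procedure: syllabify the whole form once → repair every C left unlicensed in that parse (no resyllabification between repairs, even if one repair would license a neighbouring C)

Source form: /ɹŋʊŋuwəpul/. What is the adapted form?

Under (C)V, the unsyllabifiable consonants are /ɹ/, /l/ (no codas are permitted; onsets are limited to one consonant).
Each unlicensed consonant is deleted: /ɹ/, /l/.

ŋʊŋuwəpu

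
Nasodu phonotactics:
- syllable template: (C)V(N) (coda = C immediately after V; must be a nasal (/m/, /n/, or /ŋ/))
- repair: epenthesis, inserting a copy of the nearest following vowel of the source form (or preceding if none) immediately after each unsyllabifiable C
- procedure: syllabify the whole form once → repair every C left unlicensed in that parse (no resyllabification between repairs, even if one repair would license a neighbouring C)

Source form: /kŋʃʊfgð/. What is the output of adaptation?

kʊŋʊʃʊfʊgʊðʊ

The consonants /k/, /ŋ/, /f/, /g/, /ð/ cannot be parsed into a legal (C)V(N) syllable (only a nasal (/m/, /n/, or /ŋ/) is licensed in coda position; onsets are limited to one consonant).
Each unlicensed consonant becomes the onset of a new syllable: /k/ → /kʊ/, /ŋ/ → /ŋʊ/, /f/ → /fʊ/, /g/ → /gʊ/, /ð/ → /ðʊ/.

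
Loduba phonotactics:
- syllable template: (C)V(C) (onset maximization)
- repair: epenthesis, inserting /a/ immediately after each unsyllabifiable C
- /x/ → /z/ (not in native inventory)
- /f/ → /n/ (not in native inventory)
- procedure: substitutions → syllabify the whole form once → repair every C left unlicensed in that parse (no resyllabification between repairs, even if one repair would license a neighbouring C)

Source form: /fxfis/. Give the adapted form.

nazanis

Substitution: /f/ → /n/, /x/ → /z/, giving /nznis/.
Under (C)V(C), the unsyllabifiable consonants are /n/, /z/ (at most one coda consonant is licensed; onsets are limited to one consonant).
Epenthesis after each stranded consonant: /n/ → /na/, /z/ → /za/.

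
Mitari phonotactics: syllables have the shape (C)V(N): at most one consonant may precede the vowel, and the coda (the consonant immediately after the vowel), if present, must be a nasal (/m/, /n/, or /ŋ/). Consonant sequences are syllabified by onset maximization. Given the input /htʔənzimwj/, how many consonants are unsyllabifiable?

Under (C)V(N), the unsyllabifiable consonants are /h/, /t/, /w/, /j/ (only a nasal (/m/, /n/, or /ŋ/) is licensed in coda position; onsets are limited to one consonant).

4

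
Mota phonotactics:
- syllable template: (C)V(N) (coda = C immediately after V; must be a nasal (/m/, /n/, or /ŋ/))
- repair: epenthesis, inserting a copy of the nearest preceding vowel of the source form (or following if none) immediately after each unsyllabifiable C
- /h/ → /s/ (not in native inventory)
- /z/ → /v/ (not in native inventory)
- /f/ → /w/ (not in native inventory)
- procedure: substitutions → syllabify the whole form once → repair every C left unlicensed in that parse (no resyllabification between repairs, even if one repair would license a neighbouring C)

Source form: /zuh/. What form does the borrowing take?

Substitution: /z/ → /v/, /h/ → /s/, giving /vus/.
The consonants /s/ cannot be parsed into a legal (C)V(N) syllable (only a nasal (/m/, /n/, or /ŋ/) is licensed in coda position; onsets are limited to one consonant).
Inserting the epenthetic vowel yields /s/ → /su/.

vusu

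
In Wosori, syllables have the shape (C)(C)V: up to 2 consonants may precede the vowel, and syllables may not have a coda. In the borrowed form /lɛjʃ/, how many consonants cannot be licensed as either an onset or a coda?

The consonants /j/, /ʃ/ cannot be parsed into a legal (C)(C)V syllable (no codas are permitted; onsets may contain at most 2 consonants).

2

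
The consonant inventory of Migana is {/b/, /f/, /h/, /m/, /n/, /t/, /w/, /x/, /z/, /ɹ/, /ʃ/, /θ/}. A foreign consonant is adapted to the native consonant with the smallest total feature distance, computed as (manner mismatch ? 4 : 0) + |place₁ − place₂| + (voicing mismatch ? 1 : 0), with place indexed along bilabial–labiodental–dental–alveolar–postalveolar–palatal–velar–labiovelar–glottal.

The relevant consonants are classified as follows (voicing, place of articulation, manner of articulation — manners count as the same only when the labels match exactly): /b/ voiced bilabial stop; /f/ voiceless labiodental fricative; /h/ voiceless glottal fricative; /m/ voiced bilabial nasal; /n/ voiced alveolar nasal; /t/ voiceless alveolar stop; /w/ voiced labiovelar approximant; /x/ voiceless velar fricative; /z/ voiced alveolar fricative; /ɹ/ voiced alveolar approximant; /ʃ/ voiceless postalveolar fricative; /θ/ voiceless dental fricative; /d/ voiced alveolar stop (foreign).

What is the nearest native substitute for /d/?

/t/ is closest: same manner (stop), place distance 0 (alveolar→alveolar), voicing differs (+1); total 1. Next closest is /b/ at distance 3.

t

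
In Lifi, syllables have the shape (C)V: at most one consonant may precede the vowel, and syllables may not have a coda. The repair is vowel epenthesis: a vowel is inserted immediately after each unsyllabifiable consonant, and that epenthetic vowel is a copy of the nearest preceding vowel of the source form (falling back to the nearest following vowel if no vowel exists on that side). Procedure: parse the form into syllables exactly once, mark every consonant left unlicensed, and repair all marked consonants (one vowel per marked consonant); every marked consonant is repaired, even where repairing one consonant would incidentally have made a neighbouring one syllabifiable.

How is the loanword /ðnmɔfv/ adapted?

ðɔnɔmɔfɔvɔ

Syllabifying with onset maximization leaves /ð/, /n/, /f/, /v/ stranded (no codas are permitted; onsets are limited to one consonant).
Epenthesis after each stranded consonant: /ð/ → /ðɔ/, /n/ → /nɔ/, /f/ → /fɔ/, /v/ → /vɔ/.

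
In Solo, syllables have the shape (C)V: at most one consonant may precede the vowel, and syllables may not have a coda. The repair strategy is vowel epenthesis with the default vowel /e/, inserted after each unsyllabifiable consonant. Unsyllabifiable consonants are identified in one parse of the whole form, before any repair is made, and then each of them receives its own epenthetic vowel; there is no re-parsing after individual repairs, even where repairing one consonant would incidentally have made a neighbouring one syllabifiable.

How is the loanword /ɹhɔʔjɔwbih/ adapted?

ɹehɔʔejɔwebihe

Under (C)V, the unsyllabifiable consonants are /ɹ/, /ʔ/, /w/, /h/ (no codas are permitted; onsets are limited to one consonant).
Epenthesis after each stranded consonant: /ɹ/ → /ɹe/, /ʔ/ → /ʔe/, /w/ → /we/, /h/ → /he/.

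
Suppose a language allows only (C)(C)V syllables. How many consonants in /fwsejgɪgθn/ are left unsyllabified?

4

Under (C)(C)V, the unsyllabifiable consonants are /f/, /g/, /θ/, /n/ (no codas are permitted; onsets may contain at most 2 consonants).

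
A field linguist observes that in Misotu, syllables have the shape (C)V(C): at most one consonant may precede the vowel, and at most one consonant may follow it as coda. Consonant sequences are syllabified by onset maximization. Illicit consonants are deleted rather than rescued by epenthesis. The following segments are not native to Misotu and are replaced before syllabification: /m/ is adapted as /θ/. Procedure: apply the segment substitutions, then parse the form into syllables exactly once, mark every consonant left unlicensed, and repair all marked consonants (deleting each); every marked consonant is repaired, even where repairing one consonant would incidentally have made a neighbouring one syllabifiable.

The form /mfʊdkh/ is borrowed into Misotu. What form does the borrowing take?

fʊd

Substitution: /m/ → /θ/, giving /θfʊdkh/.
Under (C)V(C), the unsyllabifiable consonants are /θ/, /k/, /h/ (at most one coda consonant is licensed; onsets are limited to one consonant).
Deleting the stranded consonants removes /θ/, /k/, /h/.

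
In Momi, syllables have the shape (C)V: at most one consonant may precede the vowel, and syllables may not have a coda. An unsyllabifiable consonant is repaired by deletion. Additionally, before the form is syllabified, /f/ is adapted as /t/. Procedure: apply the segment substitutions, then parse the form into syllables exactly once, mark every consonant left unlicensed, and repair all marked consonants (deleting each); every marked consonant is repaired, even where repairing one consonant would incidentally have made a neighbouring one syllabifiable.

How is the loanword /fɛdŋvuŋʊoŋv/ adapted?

Substitution: /f/ → /t/, giving /tɛdŋvuŋʊoŋv/.
Under (C)V, the unsyllabifiable consonants are /d/, /ŋ/, /ŋ/, /v/ (no codas are permitted; onsets are limited to one consonant).
Deletion applies to /d/, /ŋ/, /ŋ/, /v/.

tɛvuŋʊo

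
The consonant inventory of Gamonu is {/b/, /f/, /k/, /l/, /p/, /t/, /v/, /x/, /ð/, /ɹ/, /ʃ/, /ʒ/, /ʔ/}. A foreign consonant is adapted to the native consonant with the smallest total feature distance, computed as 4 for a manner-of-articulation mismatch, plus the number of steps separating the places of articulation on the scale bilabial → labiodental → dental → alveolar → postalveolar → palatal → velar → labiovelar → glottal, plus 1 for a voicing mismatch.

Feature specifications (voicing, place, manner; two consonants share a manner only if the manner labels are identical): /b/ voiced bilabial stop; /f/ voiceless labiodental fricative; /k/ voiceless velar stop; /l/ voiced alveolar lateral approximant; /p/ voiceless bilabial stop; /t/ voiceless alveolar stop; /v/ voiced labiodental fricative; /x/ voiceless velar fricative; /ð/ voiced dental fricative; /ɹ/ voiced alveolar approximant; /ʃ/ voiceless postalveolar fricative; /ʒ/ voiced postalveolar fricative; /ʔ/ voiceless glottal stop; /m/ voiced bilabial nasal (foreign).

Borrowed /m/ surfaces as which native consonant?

/b/ is closest: manner differs (nasal→stop, +4), place distance 0 (bilabial→bilabial), same voicing; total 4. Next closest is /p/ at distance 5.

b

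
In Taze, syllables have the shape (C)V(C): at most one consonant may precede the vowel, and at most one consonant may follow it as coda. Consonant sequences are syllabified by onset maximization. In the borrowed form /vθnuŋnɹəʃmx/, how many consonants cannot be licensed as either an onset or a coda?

The consonants /v/, /θ/, /n/, /m/, /x/ cannot be parsed into a legal (C)V(C) syllable (at most one coda consonant is licensed; onsets are limited to one consonant).

5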